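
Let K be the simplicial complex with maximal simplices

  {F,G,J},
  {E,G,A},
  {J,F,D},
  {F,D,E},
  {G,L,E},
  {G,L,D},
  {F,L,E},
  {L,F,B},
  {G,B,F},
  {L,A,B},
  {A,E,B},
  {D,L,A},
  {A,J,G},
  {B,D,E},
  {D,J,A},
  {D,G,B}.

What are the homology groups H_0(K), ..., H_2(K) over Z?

H_0 ≅ Z,  H_1 ≅ Z^2,  H_2 ≅ Z.

Take the total order A < B < D < E < F < G < J < L on the vertex set. Then K (dimension 2) consists of the simplices:

  0-simplices (8): A, B, D, E, F, G, J, L
  1-simplices (24): AB, AD, AE, AG, AJ, AL, BD, BE, BF, BG, BL, DE, DF, DG, DJ, DL, EF, EG, EL, FG, FJ, FL, GJ, GL
  2-simplices (16): ABE, ABL, ADJ, ADL, AEG, AGJ, BDE, BDG, BFG, BFL, DEF, DFJ, DGL, EFL, EGL, FGJ

giving chain groups C_0 ≅ Z^8, C_1 ≅ Z^24, C_2 ≅ Z^16.

∂_1: C_1 → C_0 maps an edge to its endpoints' difference, ∂[p,q] = q − p.
As a 8×24 matrix over Z this has rank 7, with invariant factors (1,1,1,1,1,1,1).

∂_2: C_2 → C_1 acts by ∂[p,q,r] = [q,r] − [p,r] + [p,q]. For instance
  ∂ADJ = DJ − AJ + AD,
  ∂BFG = FG − BG + BF.
As a 24×16 matrix over Z this has rank 15, with invariant factors (1,1,1,1,1,1,1,1,1,1,1,1,1,1,1).

Computing H_k = (kernel of ∂_k) / (image of ∂_{k+1}):

  H_0: rank C_0 − rank ∂_1 = 8 − 7 = 1, and the invariant factors of ∂_1 are all 1, so H_0 = Z.
  H_1: rank ker ∂_1 − rank ∂_2 = (24 − 7) − 15 = 2, and the invariant factors of ∂_2 are all 1, so H_1 = Z^2.
  H_2: rank ker ∂_2 − rank ∂_3 = (16 − 15) − 0 = 1, and there is no ∂_3, so H_2 = Z.

As a check, the Euler characteristic is 8 − 24 + 16 = 0, which agrees with 1 − 2 + 1 = 0.
(K is a triangulation of the torus T^2.)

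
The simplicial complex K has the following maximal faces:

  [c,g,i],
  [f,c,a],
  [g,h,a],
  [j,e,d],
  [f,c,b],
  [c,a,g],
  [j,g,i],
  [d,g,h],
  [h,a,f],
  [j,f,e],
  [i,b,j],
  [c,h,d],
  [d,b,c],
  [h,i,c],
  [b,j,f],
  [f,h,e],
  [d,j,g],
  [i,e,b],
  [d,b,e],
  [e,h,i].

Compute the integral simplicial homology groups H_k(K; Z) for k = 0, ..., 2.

Order the vertices as a < b < c < d < e < f < g < h < i < j. Listing each simplex with vertices in this order, K has dimension 2 with simplices:

  0-simplices (10): a, b, c, d, e, f, g, h, i, j
  1-simplices (30): ac, af, ag, ah, bc, bd, be, bf, bi, bj, cd, cf, cg, ch, ci, de, dg, dh, dj, ef, eh, ei, ej, fh, fj, gh, gi, gj, hi, ij
  2-simplices (20): acf, acg, afh, agh, bcd, bcf, bde, bei, bfj, bij, cdh, cgi, chi, dej, dgh, dgj, efh, efj, ehi, gij

so the chain groups are C_0 ≅ Z^10, C_1 ≅ Z^30, C_2 ≅ Z^20.

The boundary map ∂_1: C_1 → C_0 sends each edge [p,q] (with p < q) to q − p. For instance
  ∂ef = f − e.
This gives a 10×30 integer matrix of rank 9; reducing to Smith normal form yields diagonal entries (1,1,1,1,1,1,1,1,1).

∂_2: C_2 → C_1 maps a triangle to the signed sum of its edges. For instance
  ∂dgj = gj − dj + dg,
  ∂dej = ej − dj + de.
The resulting 30×20 matrix has rank 20, and its Smith normal form has invariant factors (1,1,1,1,1,1,1,1,1,1,1,1,1,1,1,1,1,1,1,2).

Now H_k = ker ∂_k / im ∂_{k+1}, so:

  H_0: rank C_0 − rank ∂_1 = 10 − 9 = 1, and the invariant factors of ∂_1 are all 1, so H_0 = Z.
  H_1: rank ker ∂_1 − rank ∂_2 = (30 − 9) − 20 = 1, and ∂_2 has invariant factor 2 > 1, so H_1 = Z ⊕ Z_2.
  H_2: rank ker ∂_2 − rank ∂_3 = (20 − 20) − 0 = 0, and there is no ∂_3, so H_2 = 0.

H_0 = Z,  H_1 = Z ⊕ Z_2,  H_2 = 0.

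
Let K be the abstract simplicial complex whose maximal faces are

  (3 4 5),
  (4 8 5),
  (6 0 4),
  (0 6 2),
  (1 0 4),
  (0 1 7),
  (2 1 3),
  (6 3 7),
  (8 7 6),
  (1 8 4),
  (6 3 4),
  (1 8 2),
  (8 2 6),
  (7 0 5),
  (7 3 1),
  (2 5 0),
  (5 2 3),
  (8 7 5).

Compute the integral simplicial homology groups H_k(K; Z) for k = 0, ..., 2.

H_0 = Z,  H_1 = Z^2,  H_2 = Z.

Fix the vertex order 0 < 1 < 2 < 3 < 4 < 5 < 6 < 7 < 8 and write every simplex with vertices in increasing order. Then dim K = 2 and the simplices of K are:

  0-simplices (9): [0], [1], [2], [3], [4], [5], [6], [7], [8]
  1-simplices (27): (27 of them)
  2-simplices (18): [0,1,4], [0,1,7], [0,2,5], [0,2,6], [0,4,6], [0,5,7], [1,2,3], [1,2,8], [1,3,7], [1,4,8], [2,3,5], [2,6,8], [3,4,5], [3,4,6], [3,6,7], [4,5,8], [5,7,8], [6,7,8]

Hence C_0 ≅ Z^9, C_1 ≅ Z^27, C_2 ≅ Z^18.

The boundary map ∂_1: C_1 → C_0 sends each edge [p,q] (with p < q) to q − p. For instance
  ∂[0,4] = [4] − [0].
As a 9×27 matrix over Z this has rank 8, with invariant factors (1,1,1,1,1,1,1,1).

∂_2: C_2 → C_1 maps a triangle to the signed sum of its edges. For instance
  ∂[3,6,7] = [6,7] − [3,7] + [3,6],
  ∂[2,3,5] = [3,5] − [2,5] + [2,3].
The 27×18 boundary matrix has rank 17 and Smith normal form diag(1,1,1,1,1,1,1,1,1,1,1,1,1,1,1,1,1).

Now H_k = ker ∂_k / im ∂_{k+1}, so:

  H_0: rank C_0 − rank ∂_1 = 9 − 8 = 1, and the invariant factors of ∂_1 are all 1, so H_0 = Z.
  H_1: rank ker ∂_1 − rank ∂_2 = (27 − 8) − 17 = 2, and the invariant factors of ∂_2 are all 1, so H_1 = Z^2.
  H_2: rank ker ∂_2 − rank ∂_3 = (18 − 17) − 0 = 1, and there is no ∂_3, so H_2 = Z.

(K is a triangulation of the torus T^2.)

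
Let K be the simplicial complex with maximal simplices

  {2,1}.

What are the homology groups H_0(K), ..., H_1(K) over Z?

We work with the vertex ordering 1 < 2. The simplices of K, each written with vertices in increasing order, are:

  0-simplices (2): [1], [2]
  1-simplices (1): [1,2]

giving chain groups C_0 ≅ Z^2, C_1 ≅ Z^1.

∂_1: C_1 → C_0 is given by ∂[p,q] = [q] − [p].
The 2×1 boundary matrix has rank 1 and Smith normal form diag(1).

From H_k ≅ ker(∂_k) / im(∂_{k+1}) we obtain:

  H_0: rank C_0 − rank ∂_1 = 2 − 1 = 1, and the invariant factors of ∂_1 are all 1, so H_0 ≅ Z.
  H_1: rank ker ∂_1 − rank ∂_2 = (1 − 1) − 0 = 0, and there is no ∂_2, so H_1 ≅ 0.

As a check, the Euler characteristic is 2 − 1 = 1, which agrees with 1 − 0 = 1.

H_0 = Z,  H_1 = 0.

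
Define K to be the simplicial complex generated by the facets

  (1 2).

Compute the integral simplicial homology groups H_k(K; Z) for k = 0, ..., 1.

H_0 ≅ Z,  H_1 = 0.

Order the vertices as 1 < 2. Listing each simplex with vertices in this order, K has dimension 1 with simplices:

  0-simplices (2): [1], [2]
  1-simplices (1): [1,2]

so the chain groups are C_0 ≅ Z^2, C_1 ≅ Z^1.

The boundary map ∂_1: C_1 → C_0 maps an edge to its endpoints' difference, ∂[p,q] = q − p. For instance
  ∂[1,2] = [2] − [1].
The resulting 2×1 matrix has rank 1, and its Smith normal form has invariant factors (1).

From H_k ≅ ker(∂_k) / im(∂_{k+1}) we obtain:

  H_0: rank C_0 − rank ∂_1 = 2 − 1 = 1, and the invariant factors of ∂_1 are all 1, so H_0 = Z.
  H_1: rank ker ∂_1 − rank ∂_2 = (1 − 1) − 0 = 0, and there is no ∂_2, so H_1 = 0.

As a check, the Euler characteristic is 2 − 1 = 1, which agrees with 1 − 0 = 1.
(K is a triangulation of the 1-simplex.)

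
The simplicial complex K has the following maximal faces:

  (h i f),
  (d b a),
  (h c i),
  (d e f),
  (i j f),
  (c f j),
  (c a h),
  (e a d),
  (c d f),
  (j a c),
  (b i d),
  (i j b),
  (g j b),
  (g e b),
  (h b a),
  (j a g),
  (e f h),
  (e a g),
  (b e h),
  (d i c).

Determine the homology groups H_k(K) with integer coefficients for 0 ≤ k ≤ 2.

H_0 ≅ Z,  H_1 ≅ Z ⊕ Z/2,  H_2 = 0.

We work with the vertex ordering a < b < c < d < e < f < g < h < i < j. The simplices of K, each written with vertices in increasing order, are:

  0-simplices (10): a, b, c, d, e, f, g, h, i, j
  1-simplices (30): ab, ac, ad, ae, ag, ah, aj, bd, be, bg, bh, bi, bj, cd, cf, ch, ci, cj, de, df, di, ef, eg, eh, fh, fi, fj, gj, hi, ij
  2-simplices (20): abd, abh, ach, acj, ade, aeg, agj, bdi, beg, beh, bgj, bij, cdf, cdi, cfj, chi, def, efh, fhi, fij

so the chain groups are C_0 ≅ Z^10, C_1 ≅ Z^30, C_2 ≅ Z^20.

∂_1: C_1 → C_0 is given by ∂[p,q] = [q] − [p]. For instance
  ∂cf = f − c.
The 10×30 boundary matrix has rank 9 and Smith normal form diag(1,1,1,1,1,1,1,1,1).

The boundary map ∂_2: C_2 → C_1 acts by ∂[p,q,r] = [q,r] − [p,r] + [p,q]. For instance
  ∂beg = eg − bg + be,
  ∂efh = fh − eh + ef.
The resulting 30×20 matrix has rank 20, and its Smith normal form has invariant factors (1,1,1,1,1,1,1,1,1,1,1,1,1,1,1,1,1,1,1,2).

From H_k ≅ ker(∂_k) / im(∂_{k+1}) we obtain:

  H_0: rank C_0 − rank ∂_1 = 10 − 9 = 1, and the invariant factors of ∂_1 are all 1, so H_0 ≅ Z.
  H_1: rank ker ∂_1 − rank ∂_2 = (30 − 9) − 20 = 1, and ∂_2 has invariant factor 2 > 1, so H_1 ≅ Z ⊕ Z/2.
  H_2: rank ker ∂_2 − rank ∂_3 = (20 − 20) − 0 = 0, and there is no ∂_3, so H_2 ≅ 0.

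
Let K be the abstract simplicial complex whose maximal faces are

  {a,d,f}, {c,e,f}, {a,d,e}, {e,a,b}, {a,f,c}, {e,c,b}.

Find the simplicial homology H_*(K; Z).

H_0 = Z,  H_1 = Z,  H_2 = 0.

K has 6 vertices, 12 edges, 6 triangles.
rank ∂_0 = 0, rank ∂_1 = 5 ⇒ b_0 = 6 − 0 − 5 = 1; all invariant factors of ∂_1 are 1 so no torsion. So H_0 = Z.
rank ∂_1 = 5, rank ∂_2 = 6 ⇒ b_1 = 12 − 5 − 6 = 1; all invariant factors of ∂_2 are 1 so no torsion. So H_1 = Z.
rank ∂_2 = 6, rank ∂_3 = 0 ⇒ b_2 = 6 − 6 − 0 = 0. So H_2 = 0.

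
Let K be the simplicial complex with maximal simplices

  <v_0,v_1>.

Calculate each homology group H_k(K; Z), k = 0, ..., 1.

H_0 ≅ Z,  H_1 = 0.

Take the total order v_0 < v_1 on the vertex set. Then K (dimension 1) consists of the simplices:

  0-simplices (2): [v_0], [v_1]
  1-simplices (1): [v_0,v_1]

giving chain groups C_0 ≅ Z^2, C_1 ≅ Z^1.

Boundary ∂_1: C_1 → C_0 maps an edge to its endpoints' difference, ∂[p,q] = q − p. For instance
  ∂[v_0,v_1] = [v_1] − [v_0].
The resulting 2×1 matrix has rank 1, and its Smith normal form has invariant factors (1).

Reading off H_k = ker ∂_k / im ∂_{k+1}:

  H_0: rank C_0 − rank ∂_1 = 2 − 1 = 1, and the invariant factors of ∂_1 are all 1, so H_0 ≅ Z.
  H_1: rank ker ∂_1 − rank ∂_2 = (1 − 1) − 0 = 0, and there is no ∂_2, so H_1 ≅ 0.

As a check, the Euler characteristic is 2 − 1 = 1, which agrees with 1 − 0 = 1.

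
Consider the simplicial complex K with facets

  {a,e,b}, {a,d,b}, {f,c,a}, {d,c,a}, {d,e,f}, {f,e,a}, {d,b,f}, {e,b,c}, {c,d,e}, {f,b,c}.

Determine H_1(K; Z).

H_1 = Z/2.

Fix the vertex order a < b < c < d < e < f and write every simplex with vertices in increasing order. Then dim K = 2 and the simplices of K are:

  0-simplices (6): a, b, c, d, e, f
  1-simplices (15): ab, ac, ad, ae, af, bc, bd, be, bf, cd, ce, cf, de, df, ef
  2-simplices (10): abd, abe, acd, acf, aef, bce, bcf, bdf, cde, def

Hence C_0 ≅ Z^6, C_1 ≅ Z^15, C_2 ≅ Z^10.

The boundary map ∂_1: C_1 → C_0 is given by ∂[p,q] = [q] − [p]. For instance
  ∂be = e − b.
This gives a 6×15 integer matrix of rank 5; reducing to Smith normal form yields diagonal entries (1,1,1,1,1).

Boundary ∂_2: C_2 → C_1 maps a triangle to the signed sum of its edges. For instance
  ∂def = ef − df + de,
  ∂bcf = cf − bf + bc.
The 15×10 boundary matrix has rank 10 and Smith normal form diag(1,1,1,1,1,1,1,1,1,2).

Reading off H_k = ker ∂_k / im ∂_{k+1}:

  H_1: rank ker ∂_1 − rank ∂_2 = (15 − 5) − 10 = 0, and ∂_2 has invariant factor 2 > 1, so H_1 ≅ Z/2.

(K is a triangulation of the real projective plane RP^2.)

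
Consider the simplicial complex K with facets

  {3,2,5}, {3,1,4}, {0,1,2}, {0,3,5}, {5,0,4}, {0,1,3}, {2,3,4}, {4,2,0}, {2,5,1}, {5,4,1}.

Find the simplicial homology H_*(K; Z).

Order the vertices as 0 < 1 < 2 < 3 < 4 < 5. Listing each simplex with vertices in this order, K has dimension 2 with simplices:

  0-simplices (6): [0], [1], [2], [3], [4], [5]
  1-simplices (15): [0,1], [0,2], [0,3], [0,4], [0,5], [1,2], [1,3], [1,4], [1,5], [2,3], [2,4], [2,5], [3,4], [3,5], [4,5]
  2-simplices (10): [0,1,2], [0,1,3], [0,2,4], [0,3,5], [0,4,5], [1,2,5], [1,3,4], [1,4,5], [2,3,4], [2,3,5]

so the chain groups are C_0 ≅ Z^6, C_1 ≅ Z^15, C_2 ≅ Z^10.

∂_1: C_1 → C_0 is given by ∂[p,q] = [q] − [p]. For instance
  ∂[3,4] = [4] − [3].
The 6×15 boundary matrix has rank 5 and Smith normal form diag(1,1,1,1,1).

The boundary map ∂_2: C_2 → C_1 acts by ∂[p,q,r] = [q,r] − [p,r] + [p,q]. For instance
  ∂[0,3,5] = [3,5] − [0,5] + [0,3],
  ∂[1,4,5] = [4,5] − [1,5] + [1,4].
The 15×10 boundary matrix has rank 10 and Smith normal form diag(1,1,1,1,1,1,1,1,1,2).

Reading off H_k = ker ∂_k / im ∂_{k+1}:

  H_0: rank C_0 − rank ∂_1 = 6 − 5 = 1, and the invariant factors of ∂_1 are all 1, so H_0 ≅ Z.
  H_1: rank ker ∂_1 − rank ∂_2 = (15 − 5) − 10 = 0, and ∂_2 has invariant factor 2 > 1, so H_1 ≅ Z/2.
  H_2: rank ker ∂_2 − rank ∂_3 = (10 − 10) − 0 = 0, and there is no ∂_3, so H_2 ≅ 0.

H_0 ≅ Z,  H_1 ≅ Z/2,  H_2 = 0.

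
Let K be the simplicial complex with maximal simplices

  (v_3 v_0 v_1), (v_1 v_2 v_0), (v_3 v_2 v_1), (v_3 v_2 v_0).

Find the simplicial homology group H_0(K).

K has 4 vertices, 6 edges, 4 triangles.
rank ∂_0 = 0, rank ∂_1 = 3 ⇒ b_0 = 4 − 0 − 3 = 1; all invariant factors of ∂_1 are 1 so no torsion. So H_0 ≅ Z.

H_0 ≅ Z.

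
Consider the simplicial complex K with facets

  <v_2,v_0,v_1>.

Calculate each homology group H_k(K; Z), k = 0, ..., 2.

K has 3 vertices, 3 edges, 1 triangle.
rank ∂_0 = 0, rank ∂_1 = 2 ⇒ b_0 = 3 − 0 − 2 = 1; all invariant factors of ∂_1 are 1 so no torsion. So H_0 ≅ Z.
rank ∂_1 = 2, rank ∂_2 = 1 ⇒ b_1 = 3 − 2 − 1 = 0; all invariant factors of ∂_2 are 1 so no torsion. So H_1 ≅ 0.
rank ∂_2 = 1, rank ∂_3 = 0 ⇒ b_2 = 1 − 1 − 0 = 0. So H_2 ≅ 0.

H_0 ≅ Z,  H_1 = 0,  H_2 = 0.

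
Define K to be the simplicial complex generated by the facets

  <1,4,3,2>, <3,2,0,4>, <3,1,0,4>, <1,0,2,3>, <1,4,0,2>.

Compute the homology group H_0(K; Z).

H_0 ≅ Z.

Take the total order 0 < 1 < 2 < 3 < 4 on the vertex set. Then K (dimension 3) consists of the simplices:

  0-simplices (5): [0], [1], [2], [3], [4]
  1-simplices (10): [0,1], [0,2], [0,3], [0,4], [1,2], [1,3], [1,4], [2,3], [2,4], [3,4]
  2-simplices (10): [0,1,2], [0,1,3], [0,1,4], [0,2,3], [0,2,4], [0,3,4], [1,2,3], [1,2,4], [1,3,4], [2,3,4]
  3-simplices (5): [0,1,2,3], [0,1,2,4], [0,1,3,4], [0,2,3,4], [1,2,3,4]

giving chain groups C_0 ≅ Z^5, C_1 ≅ Z^10, C_2 ≅ Z^10, C_3 ≅ Z^5.

The boundary map ∂_1: C_1 → C_0 maps an edge to its endpoints' difference, ∂[p,q] = q − p.
This gives a 5×10 integer matrix of rank 4; reducing to Smith normal form yields diagonal entries (1,1,1,1).

The boundary map ∂_2: C_2 → C_1 acts by ∂[p,q,r] = [q,r] − [p,r] + [p,q]. For instance
  ∂[0,3,4] = [3,4] − [0,4] + [0,3],
  ∂[0,1,3] = [1,3] − [0,3] + [0,1].
This gives a 10×10 integer matrix of rank 6; reducing to Smith normal form yields diagonal entries (1,1,1,1,1,1).

The boundary map ∂_3: C_3 → C_2 sends each 3-simplex σ to the alternating sum Σ_i (−1)^i (σ with its i-th vertex removed). For instance
  ∂[1,2,3,4] = [2,3,4] − [1,3,4] + [1,2,4] − [1,2,3],
  ∂[0,1,3,4] = [1,3,4] − [0,3,4] + [0,1,4] − [0,1,3].
As a 10×5 matrix over Z this has rank 4, with invariant factors (1,1,1,1).

Reading off H_k = ker ∂_k / im ∂_{k+1}:

  H_0: rank C_0 − rank ∂_1 = 5 − 4 = 1, and the invariant factors of ∂_1 are all 1, so H_0 ≅ Z.

(K is a triangulation of the 3-sphere S^3.)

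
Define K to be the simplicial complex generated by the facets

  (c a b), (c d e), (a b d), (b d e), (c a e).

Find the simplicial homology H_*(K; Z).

H_0 = Z,  H_1 = Z,  H_2 = 0.

Take the total order a < b < c < d < e on the vertex set. Then K (dimension 2) consists of the simplices:

  0-simplices (5): a, b, c, d, e
  1-simplices (10): ab, ac, ad, ae, bc, bd, be, cd, ce, de
  2-simplices (5): abc, abd, ace, bde, cde

Hence C_0 ≅ Z^5, C_1 ≅ Z^10, C_2 ≅ Z^5.

The boundary map ∂_1: C_1 → C_0 maps an edge to its endpoints' difference, ∂[p,q] = q − p. For instance
  ∂be = e − b.
The resulting 5×10 matrix has rank 4, and its Smith normal form has invariant factors (1,1,1,1).

The boundary map ∂_2: C_2 → C_1 maps a triangle to the signed sum of its edges. For instance
  ∂ace = ce − ae + ac,
  ∂abd = bd − ad + ab.
The 10×5 boundary matrix has rank 5 and Smith normal form diag(1,1,1,1,1).

Computing H_k = (kernel of ∂_k) / (image of ∂_{k+1}):

  H_0: rank C_0 − rank ∂_1 = 5 − 4 = 1, and the invariant factors of ∂_1 are all 1, so H_0 ≅ Z.
  H_1: rank ker ∂_1 − rank ∂_2 = (10 − 4) − 5 = 1, and the invariant factors of ∂_2 are all 1, so H_1 ≅ Z.
  H_2: rank ker ∂_2 − rank ∂_3 = (5 − 5) − 0 = 0, and there is no ∂_3, so H_2 ≅ 0.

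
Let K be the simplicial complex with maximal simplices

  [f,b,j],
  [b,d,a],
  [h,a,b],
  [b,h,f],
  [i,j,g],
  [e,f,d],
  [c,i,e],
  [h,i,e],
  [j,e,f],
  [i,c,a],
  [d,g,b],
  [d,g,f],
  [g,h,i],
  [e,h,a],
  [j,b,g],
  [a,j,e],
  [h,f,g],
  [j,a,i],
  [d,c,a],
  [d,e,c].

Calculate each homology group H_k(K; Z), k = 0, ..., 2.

H_0 ≅ Z,  H_1 ≅ Z ⊕ Z_2,  H_2 = 0.

We work with the vertex ordering a < b < c < d < e < f < g < h < i < j. The simplices of K, each written with vertices in increasing order, are:

  0-simplices (10): a, b, c, d, e, f, g, h, i, j
  1-simplices (30): ab, ac, ad, ae, ah, ai, aj, bd, bf, bg, bh, bj, cd, ce, ci, de, df, dg, ef, eh, ei, ej, fg, fh, fj, gh, gi, gj, hi, ij
  2-simplices (20): abd, abh, acd, aci, aeh, aej, aij, bdg, bfh, bfj, bgj, cde, cei, def, dfg, efj, ehi, fgh, ghi, gij

Hence C_0 ≅ Z^10, C_1 ≅ Z^30, C_2 ≅ Z^20.

∂_1: C_1 → C_0 is given by ∂[p,q] = [q] − [p]. For instance
  ∂fh = h − f.
As a 10×30 matrix over Z this has rank 9, with invariant factors (1,1,1,1,1,1,1,1,1).

∂_2: C_2 → C_1 maps a triangle to the signed sum of its edges. For instance
  ∂abd = bd − ad + ab,
  ∂bfj = fj − bj + bf.
The 30×20 boundary matrix has rank 20 and Smith normal form diag(1,1,1,1,1,1,1,1,1,1,1,1,1,1,1,1,1,1,1,2).

Computing H_k = (kernel of ∂_k) / (image of ∂_{k+1}):

  H_0: rank C_0 − rank ∂_1 = 10 − 9 = 1, and the invariant factors of ∂_1 are all 1, so H_0 ≅ Z.
  H_1: rank ker ∂_1 − rank ∂_2 = (30 − 9) − 20 = 1, and ∂_2 has invariant factor 2 > 1, so H_1 ≅ Z ⊕ Z_2.
  H_2: rank ker ∂_2 − rank ∂_3 = (20 − 20) − 0 = 0, and there is no ∂_3, so H_2 ≅ 0.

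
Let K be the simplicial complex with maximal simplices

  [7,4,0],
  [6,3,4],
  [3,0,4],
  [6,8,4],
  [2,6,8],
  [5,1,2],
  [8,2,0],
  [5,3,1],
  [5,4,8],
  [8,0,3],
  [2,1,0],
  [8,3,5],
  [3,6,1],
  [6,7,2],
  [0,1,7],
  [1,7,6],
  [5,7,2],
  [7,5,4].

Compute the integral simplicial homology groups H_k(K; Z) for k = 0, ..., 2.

Fix the vertex order 0 < 1 < 2 < 3 < 4 < 5 < 6 < 7 < 8 and write every simplex with vertices in increasing order. Then dim K = 2 and the simplices of K are:

  0-simplices (9): [0], [1], [2], [3], [4], [5], [6], [7], [8]
  1-simplices (27): (27 of them)
  2-simplices (18): [0,1,2], [0,1,7], [0,2,8], [0,3,4], [0,3,8], [0,4,7], [1,2,5], [1,3,5], [1,3,6], [1,6,7], [2,5,7], [2,6,7], [2,6,8], [3,4,6], [3,5,8], [4,5,7], [4,5,8], [4,6,8]

so the chain groups are C_0 ≅ Z^9, C_1 ≅ Z^27, C_2 ≅ Z^18.

The boundary map ∂_1: C_1 → C_0 is given by ∂[p,q] = [q] − [p].
The resulting 9×27 matrix has rank 8, and its Smith normal form has invariant factors (1,1,1,1,1,1,1,1).

Boundary ∂_2: C_2 → C_1 maps a triangle to the signed sum of its edges. For instance
  ∂[4,6,8] = [6,8] − [4,8] + [4,6],
  ∂[1,6,7] = [6,7] − [1,7] + [1,6].
This gives a 27×18 integer matrix of rank 18; reducing to Smith normal form yields diagonal entries (1,1,1,1,1,1,1,1,1,1,1,1,1,1,1,1,1,2).

From H_k ≅ ker(∂_k) / im(∂_{k+1}) we obtain:

  H_0: rank C_0 − rank ∂_1 = 9 − 8 = 1, and the invariant factors of ∂_1 are all 1, so H_0 ≅ Z.
  H_1: rank ker ∂_1 − rank ∂_2 = (27 − 8) − 18 = 1, and ∂_2 has invariant factor 2 > 1, so H_1 ≅ Z ⊕ Z/2.
  H_2: rank ker ∂_2 − rank ∂_3 = (18 − 18) − 0 = 0, and there is no ∂_3, so H_2 ≅ 0.

(K is a triangulation of the Klein bottle.)

H_0 = Z,  H_1 = Z ⊕ Z/2,  H_2 = 0.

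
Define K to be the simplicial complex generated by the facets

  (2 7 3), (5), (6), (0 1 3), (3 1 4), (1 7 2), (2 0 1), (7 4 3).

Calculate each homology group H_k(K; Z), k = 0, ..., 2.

Fix the vertex order 0 < 1 < 2 < 3 < 4 < 5 < 6 < 7 and write every simplex with vertices in increasing order. Then dim K = 2 and the simplices of K are:

  0-simplices (8): [0], [1], [2], [3], [4], [5], [6], [7]
  1-simplices (12): [0,1], [0,2], [0,3], [1,2], [1,3], [1,4], [1,7], [2,3], [2,7], [3,4], [3,7], [4,7]
  2-simplices (6): [0,1,2], [0,1,3], [1,2,7], [1,3,4], [2,3,7], [3,4,7]

Hence C_0 ≅ Z^8, C_1 ≅ Z^12, C_2 ≅ Z^6.

The boundary map ∂_1: C_1 → C_0 is given by ∂[p,q] = [q] − [p].
The 8×12 boundary matrix has rank 5 and Smith normal form diag(1,1,1,1,1).

∂_2: C_2 → C_1 maps a triangle to the signed sum of its edges. For instance
  ∂[0,1,2] = [1,2] − [0,2] + [0,1],
  ∂[1,2,7] = [2,7] − [1,7] + [1,2].
The 12×6 boundary matrix has rank 6 and Smith normal form diag(1,1,1,1,1,1).

Now H_k = ker ∂_k / im ∂_{k+1}, so:

  H_0: rank C_0 − rank ∂_1 = 8 − 5 = 3, and the invariant factors of ∂_1 are all 1, so H_0 ≅ Z^3.
  H_1: rank ker ∂_1 − rank ∂_2 = (12 − 5) − 6 = 1, and the invariant factors of ∂_2 are all 1, so H_1 ≅ Z.
  H_2: rank ker ∂_2 − rank ∂_3 = (6 − 6) − 0 = 0, and there is no ∂_3, so H_2 ≅ 0.

(K is a triangulation of the disjoint union of a set of 2 points and the cylinder S^1 x I.)

H_0 ≅ Z^3,  H_1 ≅ Z,  H_2 = 0.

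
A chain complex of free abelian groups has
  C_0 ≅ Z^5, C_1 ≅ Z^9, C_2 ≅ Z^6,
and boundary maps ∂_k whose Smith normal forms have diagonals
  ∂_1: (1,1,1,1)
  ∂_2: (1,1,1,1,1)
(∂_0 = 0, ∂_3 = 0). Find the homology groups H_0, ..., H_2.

H_0 ≅ Z,  H_1 = 0,  H_2 ≅ Z.

H_0: b_0 = 5 − 0 − 4 = 1; torsion from ∂_1 factors > 1: none. So H_0 ≅ Z.
H_1: b_1 = 9 − 4 − 5 = 0; torsion from ∂_2 factors > 1: none. So H_1 ≅ 0.
H_2: b_2 = 6 − 5 − 0 = 1; torsion from ∂_3 factors > 1: none. So H_2 ≅ Z.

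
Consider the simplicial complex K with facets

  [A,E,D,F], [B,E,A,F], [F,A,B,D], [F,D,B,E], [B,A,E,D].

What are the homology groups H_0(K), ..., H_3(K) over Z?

Order the vertices as A < B < D < E < F. Listing each simplex with vertices in this order, K has dimension 3 with simplices:

  0-simplices (5): A, B, D, E, F
  1-simplices (10): AB, AD, AE, AF, BD, BE, BF, DE, DF, EF
  2-simplices (10): ABD, ABE, ABF, ADE, ADF, AEF, BDE, BDF, BEF, DEF
  3-simplices (5): ABDE, ABDF, ABEF, ADEF, BDEF

giving chain groups C_0 ≅ Z^5, C_1 ≅ Z^10, C_2 ≅ Z^10, C_3 ≅ Z^5.

∂_1: C_1 → C_0 is given by ∂[p,q] = [q] − [p]. For instance
  ∂AD = D − A.
The resulting 5×10 matrix has rank 4, and its Smith normal form has invariant factors (1,1,1,1).

Boundary ∂_2: C_2 → C_1 maps a triangle to the signed sum of its edges. For instance
  ∂ABE = BE − AE + AB,
  ∂AEF = EF − AF + AE.
The resulting 10×10 matrix has rank 6, and its Smith normal form has invariant factors (1,1,1,1,1,1).

The boundary map ∂_3: C_3 → C_2 sends each 3-simplex σ to the alternating sum Σ_i (−1)^i (σ with its i-th vertex removed). For instance
  ∂BDEF = DEF − BEF + BDF − BDE,
  ∂ADEF = DEF − AEF + ADF − ADE.
The resulting 10×5 matrix has rank 4, and its Smith normal form has invariant factors (1,1,1,1).

Reading off H_k = ker ∂_k / im ∂_{k+1}:

  H_0: rank C_0 − rank ∂_1 = 5 − 4 = 1, and the invariant factors of ∂_1 are all 1, so H_0 ≅ Z.
  H_1: rank ker ∂_1 − rank ∂_2 = (10 − 4) − 6 = 0, and the invariant factors of ∂_2 are all 1, so H_1 ≅ 0.
  H_2: rank ker ∂_2 − rank ∂_3 = (10 − 6) − 4 = 0, and the invariant factors of ∂_3 are all 1, so H_2 ≅ 0.
  H_3: rank ker ∂_3 − rank ∂_4 = (5 − 4) − 0 = 1, and there is no ∂_4, so H_3 ≅ Z.

H_0 = Z,  H_1 = 0,  H_2 = 0,  H_3 = Z.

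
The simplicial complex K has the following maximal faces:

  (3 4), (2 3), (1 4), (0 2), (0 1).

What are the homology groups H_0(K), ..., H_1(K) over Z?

K has 5 vertices, 5 edges.
rank ∂_0 = 0, rank ∂_1 = 4 ⇒ b_0 = 5 − 0 − 4 = 1; all invariant factors of ∂_1 are 1 so no torsion. So H_0 ≅ Z.
rank ∂_1 = 4, rank ∂_2 = 0 ⇒ b_1 = 5 − 4 − 0 = 1. So H_1 ≅ Z.

H_0 = Z,  H_1 = Z.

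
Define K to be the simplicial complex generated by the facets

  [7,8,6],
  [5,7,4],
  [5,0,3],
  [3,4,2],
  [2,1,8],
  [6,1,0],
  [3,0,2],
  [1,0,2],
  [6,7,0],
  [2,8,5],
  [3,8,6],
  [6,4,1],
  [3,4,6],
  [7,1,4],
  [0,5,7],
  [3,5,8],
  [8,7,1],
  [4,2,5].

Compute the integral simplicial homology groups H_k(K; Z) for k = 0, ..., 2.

We work with the vertex ordering 0 < 1 < 2 < 3 < 4 < 5 < 6 < 7 < 8. The simplices of K, each written with vertices in increasing order, are:

  0-simplices (9): [0], [1], [2], [3], [4], [5], [6], [7], [8]
  1-simplices (27): (27 of them)
  2-simplices (18): [0,1,2], [0,1,6], [0,2,3], [0,3,5], [0,5,7], [0,6,7], [1,2,8], [1,4,6], [1,4,7], [1,7,8], [2,3,4], [2,4,5], [2,5,8], [3,4,6], [3,5,8], [3,6,8], [4,5,7], [6,7,8]

Hence C_0 ≅ Z^9, C_1 ≅ Z^27, C_2 ≅ Z^18.

Boundary ∂_1: C_1 → C_0 is given by ∂[p,q] = [q] − [p]. For instance
  ∂[0,7] = [7] − [0].
As a 9×27 matrix over Z this has rank 8, with invariant factors (1,1,1,1,1,1,1,1).

The boundary map ∂_2: C_2 → C_1 acts by ∂[p,q,r] = [q,r] − [p,r] + [p,q]. For instance
  ∂[1,7,8] = [7,8] − [1,8] + [1,7],
  ∂[1,4,7] = [4,7] − [1,7] + [1,4].
This gives a 27×18 integer matrix of rank 18; reducing to Smith normal form yields diagonal entries (1,1,1,1,1,1,1,1,1,1,1,1,1,1,1,1,1,2).

Reading off H_k = ker ∂_k / im ∂_{k+1}:

  H_0: rank C_0 − rank ∂_1 = 9 − 8 = 1, and the invariant factors of ∂_1 are all 1, so H_0 ≅ Z.
  H_1: rank ker ∂_1 − rank ∂_2 = (27 − 8) − 18 = 1, and ∂_2 has invariant factor 2 > 1, so H_1 ≅ Z ⊕ Z/2Z.
  H_2: rank ker ∂_2 − rank ∂_3 = (18 − 18) − 0 = 0, and there is no ∂_3, so H_2 ≅ 0.

As a check, the Euler characteristic is 9 − 27 + 18 = 0, which agrees with 1 − 1 + 0 = 0.

H_0 ≅ Z,  H_1 ≅ Z ⊕ Z/2Z,  H_2 = 0.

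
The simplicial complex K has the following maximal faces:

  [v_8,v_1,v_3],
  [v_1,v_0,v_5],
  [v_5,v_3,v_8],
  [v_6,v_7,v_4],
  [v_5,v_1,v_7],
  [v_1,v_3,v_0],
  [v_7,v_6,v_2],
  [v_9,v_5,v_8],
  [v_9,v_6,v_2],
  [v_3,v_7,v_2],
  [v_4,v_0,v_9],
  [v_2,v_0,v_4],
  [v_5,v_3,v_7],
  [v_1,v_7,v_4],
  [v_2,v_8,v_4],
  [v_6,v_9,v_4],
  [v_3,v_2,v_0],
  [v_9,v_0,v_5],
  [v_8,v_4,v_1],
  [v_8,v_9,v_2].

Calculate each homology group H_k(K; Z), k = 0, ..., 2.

H_0 ≅ Z,  H_1 ≅ Z ⊕ Z_2,  H_2 = 0.

K has 10 vertices, 30 edges, 20 triangles.
rank ∂_0 = 0, rank ∂_1 = 9 ⇒ b_0 = 10 − 0 − 9 = 1; all invariant factors of ∂_1 are 1 so no torsion. So H_0 = Z.
rank ∂_1 = 9, rank ∂_2 = 20 ⇒ b_1 = 30 − 9 − 20 = 1; ∂_2 has invariant factor(s) [2] giving torsion. So H_1 = Z ⊕ Z_2.
rank ∂_2 = 20, rank ∂_3 = 0 ⇒ b_2 = 20 − 20 − 0 = 0. So H_2 = 0.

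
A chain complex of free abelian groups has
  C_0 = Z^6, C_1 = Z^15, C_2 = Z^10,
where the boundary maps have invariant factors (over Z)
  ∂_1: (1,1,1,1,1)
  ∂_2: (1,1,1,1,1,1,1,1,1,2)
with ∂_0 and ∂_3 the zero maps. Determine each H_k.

H_0 ≅ Z,  H_1 ≅ Z/2,  H_2 = 0.

H_0: b_0 = 6 − 0 − 5 = 1; torsion from ∂_1 factors > 1: none. So H_0 ≅ Z.
H_1: b_1 = 15 − 5 − 10 = 0; torsion from ∂_2 factors > 1: [2]. So H_1 ≅ Z/2.
H_2: b_2 = 10 − 10 − 0 = 0; torsion from ∂_3 factors > 1: none. So H_2 ≅ 0.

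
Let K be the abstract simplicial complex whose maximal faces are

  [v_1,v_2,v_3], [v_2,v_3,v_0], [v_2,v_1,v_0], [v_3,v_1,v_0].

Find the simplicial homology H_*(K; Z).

H_0 = Z,  H_1 = 0,  H_2 = Z.

Take the total order v_0 < v_1 < v_2 < v_3 on the vertex set. Then K (dimension 2) consists of the simplices:

  0-simplices (4): [v_0], [v_1], [v_2], [v_3]
  1-simplices (6): [v_0,v_1], [v_0,v_2], [v_0,v_3], [v_1,v_2], [v_1,v_3], [v_2,v_3]
  2-simplices (4): [v_0,v_1,v_2], [v_0,v_1,v_3], [v_0,v_2,v_3], [v_1,v_2,v_3]

giving chain groups C_0 ≅ Z^4, C_1 ≅ Z^6, C_2 ≅ Z^4.

The boundary map ∂_1: C_1 → C_0 sends each edge [p,q] (with p < q) to q − p. For instance
  ∂[v_0,v_1] = [v_1] − [v_0].
As a 4×6 matrix over Z this has rank 3, with invariant factors (1,1,1).

The boundary map ∂_2: C_2 → C_1 maps a triangle to the signed sum of its edges. For instance
  ∂[v_1,v_2,v_3] = [v_2,v_3] − [v_1,v_3] + [v_1,v_2],
  ∂[v_0,v_1,v_2] = [v_1,v_2] − [v_0,v_2] + [v_0,v_1].
The 6×4 boundary matrix has rank 3 and Smith normal form diag(1,1,1).

Computing H_k = (kernel of ∂_k) / (image of ∂_{k+1}):

  H_0: rank C_0 − rank ∂_1 = 4 − 3 = 1, and the invariant factors of ∂_1 are all 1, so H_0 = Z.
  H_1: rank ker ∂_1 − rank ∂_2 = (6 − 3) − 3 = 0, and the invariant factors of ∂_2 are all 1, so H_1 = 0.
  H_2: rank ker ∂_2 − rank ∂_3 = (4 − 3) − 0 = 1, and there is no ∂_3, so H_2 = Z.

As a check, the Euler characteristic is 4 − 6 + 4 = 2, which agrees with 1 − 0 + 1 = 2.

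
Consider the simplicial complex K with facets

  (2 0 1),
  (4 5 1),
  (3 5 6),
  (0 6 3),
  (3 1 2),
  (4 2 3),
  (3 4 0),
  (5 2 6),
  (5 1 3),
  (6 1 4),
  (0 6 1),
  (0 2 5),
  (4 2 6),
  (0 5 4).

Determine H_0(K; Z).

H_0 ≅ Z.

We work with the vertex ordering 0 < 1 < 2 < 3 < 4 < 5 < 6. The simplices of K, each written with vertices in increasing order, are:

  0-simplices (7): [0], [1], [2], [3], [4], [5], [6]
  1-simplices (21): [0,1], [0,2], [0,3], [0,4], [0,5], [0,6], [1,2], [1,3], [1,4], [1,5], [1,6], [2,3], [2,4], [2,5], [2,6], [3,4], [3,5], [3,6], [4,5], [4,6], [5,6]
  2-simplices (14): [0,1,2], [0,1,6], [0,2,5], [0,3,4], [0,3,6], [0,4,5], [1,2,3], [1,3,5], [1,4,5], [1,4,6], [2,3,4], [2,4,6], [2,5,6], [3,5,6]

so the chain groups are C_0 ≅ Z^7, C_1 ≅ Z^21, C_2 ≅ Z^14.

The boundary map ∂_1: C_1 → C_0 sends each edge [p,q] (with p < q) to q − p. For instance
  ∂[4,5] = [5] − [4].
The resulting 7×21 matrix has rank 6, and its Smith normal form has invariant factors (1,1,1,1,1,1).

∂_2: C_2 → C_1 acts by ∂[p,q,r] = [q,r] − [p,r] + [p,q]. For instance
  ∂[0,2,5] = [2,5] − [0,5] + [0,2],
  ∂[0,4,5] = [4,5] − [0,5] + [0,4].
The resulting 21×14 matrix has rank 13, and its Smith normal form has invariant factors (1,1,1,1,1,1,1,1,1,1,1,1,1).

Reading off H_k = ker ∂_k / im ∂_{k+1}:

  H_0: rank C_0 − rank ∂_1 = 7 − 6 = 1, and the invariant factors of ∂_1 are all 1, so H_0 ≅ Z.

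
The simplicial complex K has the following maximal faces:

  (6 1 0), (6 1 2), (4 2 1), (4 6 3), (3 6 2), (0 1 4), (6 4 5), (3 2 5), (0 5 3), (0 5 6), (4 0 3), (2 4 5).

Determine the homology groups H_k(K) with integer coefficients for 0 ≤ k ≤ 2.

Fix the vertex order 0 < 1 < 2 < 3 < 4 < 5 < 6 and write every simplex with vertices in increasing order. Then dim K = 2 and the simplices of K are:

  0-simplices (7): [0], [1], [2], [3], [4], [5], [6]
  1-simplices (18): [0,1], [0,3], [0,4], [0,5], [0,6], [1,2], [1,4], [1,6], [2,3], [2,4], [2,5], [2,6], [3,4], [3,5], [3,6], [4,5], [4,6], [5,6]
  2-simplices (12): [0,1,4], [0,1,6], [0,3,4], [0,3,5], [0,5,6], [1,2,4], [1,2,6], [2,3,5], [2,3,6], [2,4,5], [3,4,6], [4,5,6]

giving chain groups C_0 ≅ Z^7, C_1 ≅ Z^18, C_2 ≅ Z^12.

The boundary map ∂_1: C_1 → C_0 is given by ∂[p,q] = [q] − [p].
The resulting 7×18 matrix has rank 6, and its Smith normal form has invariant factors (1,1,1,1,1,1).

Boundary ∂_2: C_2 → C_1 acts by ∂[p,q,r] = [q,r] − [p,r] + [p,q]. For instance
  ∂[0,5,6] = [5,6] − [0,6] + [0,5],
  ∂[3,4,6] = [4,6] − [3,6] + [3,4].
As a 18×12 matrix over Z this has rank 12, with invariant factors (1,1,1,1,1,1,1,1,1,1,1,2).

Computing H_k = (kernel of ∂_k) / (image of ∂_{k+1}):

  H_0: rank C_0 − rank ∂_1 = 7 − 6 = 1, and the invariant factors of ∂_1 are all 1, so H_0 = Z.
  H_1: rank ker ∂_1 − rank ∂_2 = (18 − 6) − 12 = 0, and ∂_2 has invariant factor 2 > 1, so H_1 = Z/2Z.
  H_2: rank ker ∂_2 − rank ∂_3 = (12 − 12) − 0 = 0, and there is no ∂_3, so H_2 = 0.

(K is a triangulation of the real projective plane RP^2.)

H_0 = Z,  H_1 = Z/2Z,  H_2 = 0.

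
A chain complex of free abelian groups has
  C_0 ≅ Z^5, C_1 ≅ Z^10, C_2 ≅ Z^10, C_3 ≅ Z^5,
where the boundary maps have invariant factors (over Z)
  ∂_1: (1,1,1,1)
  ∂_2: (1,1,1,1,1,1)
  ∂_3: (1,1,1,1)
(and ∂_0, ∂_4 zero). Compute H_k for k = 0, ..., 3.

H_0: b_0 = 5 − 0 − 4 = 1; torsion from ∂_1 factors > 1: none. So H_0 = Z.
H_1: b_1 = 10 − 4 − 6 = 0; torsion from ∂_2 factors > 1: none. So H_1 = 0.
H_2: b_2 = 10 − 6 − 4 = 0; torsion from ∂_3 factors > 1: none. So H_2 = 0.
H_3: b_3 = 5 − 4 − 0 = 1; torsion from ∂_4 factors > 1: none. So H_3 = Z.

H_0 = Z,  H_1 = 0,  H_2 = 0,  H_3 = Z.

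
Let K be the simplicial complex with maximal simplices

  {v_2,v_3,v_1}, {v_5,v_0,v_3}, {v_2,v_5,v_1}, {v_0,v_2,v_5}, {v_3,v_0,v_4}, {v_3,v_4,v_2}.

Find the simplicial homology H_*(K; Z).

Fix the vertex order v_0 < v_1 < v_2 < v_3 < v_4 < v_5 and write every simplex with vertices in increasing order. Then dim K = 2 and the simplices of K are:

  0-simplices (6): [v_0], [v_1], [v_2], [v_3], [v_4], [v_5]
  1-simplices (12): [v_0,v_2], [v_0,v_3], [v_0,v_4], [v_0,v_5], [v_1,v_2], [v_1,v_3], [v_1,v_5], [v_2,v_3], [v_2,v_4], [v_2,v_5], [v_3,v_4], [v_3,v_5]
  2-simplices (6): [v_0,v_2,v_5], [v_0,v_3,v_4], [v_0,v_3,v_5], [v_1,v_2,v_3], [v_1,v_2,v_5], [v_2,v_3,v_4]

giving chain groups C_0 ≅ Z^6, C_1 ≅ Z^12, C_2 ≅ Z^6.

∂_1: C_1 → C_0 sends each edge [p,q] (with p < q) to q − p.
The 6×12 boundary matrix has rank 5 and Smith normal form diag(1,1,1,1,1).

The boundary map ∂_2: C_2 → C_1 acts by ∂[p,q,r] = [q,r] − [p,r] + [p,q]. For instance
  ∂[v_2,v_3,v_4] = [v_3,v_4] − [v_2,v_4] + [v_2,v_3],
  ∂[v_0,v_2,v_5] = [v_2,v_5] − [v_0,v_5] + [v_0,v_2].
This gives a 12×6 integer matrix of rank 6; reducing to Smith normal form yields diagonal entries (1,1,1,1,1,1).

Now H_k = ker ∂_k / im ∂_{k+1}, so:

  H_0: rank C_0 − rank ∂_1 = 6 − 5 = 1, and the invariant factors of ∂_1 are all 1, so H_0 = Z.
  H_1: rank ker ∂_1 − rank ∂_2 = (12 − 5) − 6 = 1, and the invariant factors of ∂_2 are all 1, so H_1 = Z.
  H_2: rank ker ∂_2 − rank ∂_3 = (6 − 6) − 0 = 0, and there is no ∂_3, so H_2 = 0.

As a check, the Euler characteristic is 6 − 12 + 6 = 0, which agrees with 1 − 1 + 0 = 0.

H_0 ≅ Z,  H_1 ≅ Z,  H_2 = 0.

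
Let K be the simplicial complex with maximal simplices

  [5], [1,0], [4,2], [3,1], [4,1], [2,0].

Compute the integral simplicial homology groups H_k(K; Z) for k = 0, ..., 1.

Fix the vertex order 0 < 1 < 2 < 3 < 4 < 5 and write every simplex with vertices in increasing order. Then dim K = 1 and the simplices of K are:

  0-simplices (6): [0], [1], [2], [3], [4], [5]
  1-simplices (5): [0,1], [0,2], [1,3], [1,4], [2,4]

Hence C_0 ≅ Z^6, C_1 ≅ Z^5.

Boundary ∂_1: C_1 → C_0 maps an edge to its endpoints' difference, ∂[p,q] = q − p. For instance
  ∂[1,4] = [4] − [1].
This gives a 6×5 integer matrix of rank 4; reducing to Smith normal form yields diagonal entries (1,1,1,1).

Now H_k = ker ∂_k / im ∂_{k+1}, so:

  H_0: rank C_0 − rank ∂_1 = 6 − 4 = 2, and the invariant factors of ∂_1 are all 1, so H_0 = Z^2.
  H_1: rank ker ∂_1 − rank ∂_2 = (5 − 4) − 0 = 1, and there is no ∂_2, so H_1 = Z.

H_0 ≅ Z^2,  H_1 ≅ Z.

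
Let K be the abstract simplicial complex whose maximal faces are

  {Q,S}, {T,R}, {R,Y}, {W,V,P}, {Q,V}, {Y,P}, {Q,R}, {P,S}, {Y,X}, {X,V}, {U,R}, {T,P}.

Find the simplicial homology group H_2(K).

H_2 = 0.

Order the vertices as P < Q < R < S < T < U < V < W < X < Y. Listing each simplex with vertices in this order, K has dimension 2 with simplices:

  0-simplices (10): P, Q, R, S, T, U, V, W, X, Y
  1-simplices (14): PS, PT, PV, PW, PY, QR, QS, QV, RT, RU, RY, VW, VX, XY
  2-simplices (1): PVW

so the chain groups are C_0 ≅ Z^10, C_1 ≅ Z^14, C_2 ≅ Z^1.

∂_1: C_1 → C_0 maps an edge to its endpoints' difference, ∂[p,q] = q − p.
As a 10×14 matrix over Z this has rank 9, with invariant factors (1,1,1,1,1,1,1,1,1).

The boundary map ∂_2: C_2 → C_1 maps a triangle to the signed sum of its edges. For instance
  ∂PVW = VW − PW + PV.
As a 14×1 matrix over Z this has rank 1, with invariant factors (1).

From H_k ≅ ker(∂_k) / im(∂_{k+1}) we obtain:

  H_2: rank ker ∂_2 − rank ∂_3 = (1 − 1) − 0 = 0, and there is no ∂_3, so H_2 = 0.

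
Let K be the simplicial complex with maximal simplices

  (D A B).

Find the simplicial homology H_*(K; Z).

Order the vertices as A < B < D. Listing each simplex with vertices in this order, K has dimension 2 with simplices:

  0-simplices (3): A, B, D
  1-simplices (3): AB, AD, BD
  2-simplices (1): ABD

giving chain groups C_0 ≅ Z^3, C_1 ≅ Z^3, C_2 ≅ Z^1.

Boundary ∂_1: C_1 → C_0 sends each edge [p,q] (with p < q) to q − p.
The resulting 3×3 matrix has rank 2, and its Smith normal form has invariant factors (1,1).

Boundary ∂_2: C_2 → C_1 acts by ∂[p,q,r] = [q,r] − [p,r] + [p,q]. For instance
  ∂ABD = BD − AD + AB.
The resulting 3×1 matrix has rank 1, and its Smith normal form has invariant factors (1).

Reading off H_k = ker ∂_k / im ∂_{k+1}:

  H_0: rank C_0 − rank ∂_1 = 3 − 2 = 1, and the invariant factors of ∂_1 are all 1, so H_0 ≅ Z.
  H_1: rank ker ∂_1 − rank ∂_2 = (3 − 2) − 1 = 0, and the invariant factors of ∂_2 are all 1, so H_1 ≅ 0.
  H_2: rank ker ∂_2 − rank ∂_3 = (1 − 1) − 0 = 0, and there is no ∂_3, so H_2 ≅ 0.

As a check, the Euler characteristic is 3 − 3 + 1 = 1, which agrees with 1 − 0 + 0 = 1.

H_0 = Z,  H_1 = 0,  H_2 = 0.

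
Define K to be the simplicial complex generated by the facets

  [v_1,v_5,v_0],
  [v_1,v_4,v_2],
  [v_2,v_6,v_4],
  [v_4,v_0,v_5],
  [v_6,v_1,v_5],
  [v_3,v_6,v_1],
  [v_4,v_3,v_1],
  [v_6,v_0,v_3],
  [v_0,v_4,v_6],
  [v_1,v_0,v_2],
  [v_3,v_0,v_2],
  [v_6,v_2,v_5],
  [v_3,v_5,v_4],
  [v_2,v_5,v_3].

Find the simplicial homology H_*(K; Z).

H_0 ≅ Z,  H_1 ≅ Z^2,  H_2 ≅ Z.

Fix the vertex order v_0 < v_1 < v_2 < v_3 < v_4 < v_5 < v_6 and write every simplex with vertices in increasing order. Then dim K = 2 and the simplices of K are:

  0-simplices (7): [v_0], [v_1], [v_2], [v_3], [v_4], [v_5], [v_6]
  1-simplices (21): (21 of them)
  2-simplices (14): (14 of them)

Hence C_0 ≅ Z^7, C_1 ≅ Z^21, C_2 ≅ Z^14.

The boundary map ∂_1: C_1 → C_0 sends each edge [p,q] (with p < q) to q − p.
The 7×21 boundary matrix has rank 6 and Smith normal form diag(1,1,1,1,1,1).

The boundary map ∂_2: C_2 → C_1 maps a triangle to the signed sum of its edges. For instance
  ∂[v_0,v_4,v_5] = [v_4,v_5] − [v_0,v_5] + [v_0,v_4],
  ∂[v_1,v_3,v_4] = [v_3,v_4] − [v_1,v_4] + [v_1,v_3].
The resulting 21×14 matrix has rank 13, and its Smith normal form has invariant factors (1,1,1,1,1,1,1,1,1,1,1,1,1).

Now H_k = ker ∂_k / im ∂_{k+1}, so:

  H_0: rank C_0 − rank ∂_1 = 7 − 6 = 1, and the invariant factors of ∂_1 are all 1, so H_0 ≅ Z.
  H_1: rank ker ∂_1 − rank ∂_2 = (21 − 6) − 13 = 2, and the invariant factors of ∂_2 are all 1, so H_1 ≅ Z^2.
  H_2: rank ker ∂_2 − rank ∂_3 = (14 − 13) − 0 = 1, and there is no ∂_3, so H_2 ≅ Z.

As a check, the Euler characteristic is 7 − 21 + 14 = 0, which agrees with 1 − 2 + 1 = 0.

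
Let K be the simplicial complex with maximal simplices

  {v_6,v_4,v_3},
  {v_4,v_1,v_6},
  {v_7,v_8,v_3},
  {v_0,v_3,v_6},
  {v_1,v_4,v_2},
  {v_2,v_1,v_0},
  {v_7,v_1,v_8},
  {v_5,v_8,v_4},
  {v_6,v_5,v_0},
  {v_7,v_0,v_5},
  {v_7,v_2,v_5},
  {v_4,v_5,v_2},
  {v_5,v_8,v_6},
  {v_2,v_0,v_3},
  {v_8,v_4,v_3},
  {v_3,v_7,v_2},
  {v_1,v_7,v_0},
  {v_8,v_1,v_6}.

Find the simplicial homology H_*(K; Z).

H_0 ≅ Z,  H_1 ≅ Z ⊕ Z/2,  H_2 = 0.

Fix the vertex order v_0 < v_1 < v_2 < v_3 < v_4 < v_5 < v_6 < v_7 < v_8 and write every simplex with vertices in increasing order. Then dim K = 2 and the simplices of K are:

  0-simplices (9): [v_0], [v_1], [v_2], [v_3], [v_4], [v_5], [v_6], [v_7], [v_8]
  1-simplices (27): (27 of them)
  2-simplices (18): (18 of them)

so the chain groups are C_0 ≅ Z^9, C_1 ≅ Z^27, C_2 ≅ Z^18.

Boundary ∂_1: C_1 → C_0 is given by ∂[p,q] = [q] − [p]. For instance
  ∂[v_3,v_7] = [v_7] − [v_3].
This gives a 9×27 integer matrix of rank 8; reducing to Smith normal form yields diagonal entries (1,1,1,1,1,1,1,1).

∂_2: C_2 → C_1 sends each 2-simplex [p,q,r] to [q,r] − [p,r] + [p,q]. For instance
  ∂[v_2,v_5,v_7] = [v_5,v_7] − [v_2,v_7] + [v_2,v_5],
  ∂[v_0,v_1,v_7] = [v_1,v_7] − [v_0,v_7] + [v_0,v_1].
This gives a 27×18 integer matrix of rank 18; reducing to Smith normal form yields diagonal entries (1,1,1,1,1,1,1,1,1,1,1,1,1,1,1,1,1,2).

Now H_k = ker ∂_k / im ∂_{k+1}, so:

  H_0: rank C_0 − rank ∂_1 = 9 − 8 = 1, and the invariant factors of ∂_1 are all 1, so H_0 = Z.
  H_1: rank ker ∂_1 − rank ∂_2 = (27 − 8) − 18 = 1, and ∂_2 has invariant factor 2 > 1, so H_1 = Z ⊕ Z/2.
  H_2: rank ker ∂_2 − rank ∂_3 = (18 − 18) − 0 = 0, and there is no ∂_3, so H_2 = 0.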